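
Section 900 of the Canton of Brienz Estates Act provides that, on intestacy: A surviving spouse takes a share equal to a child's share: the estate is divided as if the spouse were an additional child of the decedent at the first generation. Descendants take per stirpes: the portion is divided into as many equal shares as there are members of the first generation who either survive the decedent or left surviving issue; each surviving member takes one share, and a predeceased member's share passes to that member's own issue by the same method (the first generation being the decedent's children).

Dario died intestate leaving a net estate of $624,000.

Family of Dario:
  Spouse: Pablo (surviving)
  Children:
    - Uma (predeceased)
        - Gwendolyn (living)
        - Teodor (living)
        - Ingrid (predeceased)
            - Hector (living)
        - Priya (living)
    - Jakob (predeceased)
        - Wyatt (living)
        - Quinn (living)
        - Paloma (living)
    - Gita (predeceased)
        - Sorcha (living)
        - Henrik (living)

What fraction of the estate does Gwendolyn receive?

Gwendolyn receives 1/16 of the estate.

The spouse counts as an additional share at the children's level, so there are 4 primary shares of $156,000. Pablo takes one such share ($156,000).
The children's combined portion ($468,000) is divided into 3 shares of $156,000: Uma's $156,000 share passes to Uma's issue; Jakob's $156,000 share passes to Jakob's issue; Gita's $156,000 share passes to Gita's issue.
Uma's share ($156,000) is divided into 4 shares of $39,000: Gwendolyn, Teodor, and Priya each take $39,000; Ingrid's $39,000 share passes to Ingrid's issue.
Ingrid's share ($39,000) passes entirely to Hector.
Jakob's share ($156,000) is divided into 3 shares of $52,000: Wyatt, Quinn, and Paloma each take $52,000.
Gita's share ($156,000) is divided into 2 shares of $78,000: Sorcha and Henrik each take $78,000.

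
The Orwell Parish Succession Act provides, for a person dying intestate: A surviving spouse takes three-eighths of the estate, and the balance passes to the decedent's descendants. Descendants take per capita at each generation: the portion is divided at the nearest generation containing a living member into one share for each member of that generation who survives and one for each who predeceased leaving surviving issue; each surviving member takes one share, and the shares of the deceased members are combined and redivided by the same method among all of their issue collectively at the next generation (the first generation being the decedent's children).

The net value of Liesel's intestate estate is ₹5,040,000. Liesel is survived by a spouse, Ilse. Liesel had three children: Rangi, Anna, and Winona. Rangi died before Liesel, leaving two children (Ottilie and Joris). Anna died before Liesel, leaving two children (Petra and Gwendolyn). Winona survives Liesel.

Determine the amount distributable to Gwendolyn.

Gwendolyn receives ₹525,000.

Ilse takes three-eighths of ₹5,040,000 = ₹1,890,000. The remaining ₹3,150,000 passes to the descendants.
The descendants' portion (₹3,150,000) is divided at the children's generation into 3 shares of ₹1,050,000. Winona takes ₹1,050,000. The 2 shares of the deceased (Rangi and Anna) are combined into a pool of ₹2,100,000.
That pool (₹2,100,000) is divided at the grandchildren's generation equally among Ottilie, Joris, Petra, and Gwendolyn: ₹525,000 each.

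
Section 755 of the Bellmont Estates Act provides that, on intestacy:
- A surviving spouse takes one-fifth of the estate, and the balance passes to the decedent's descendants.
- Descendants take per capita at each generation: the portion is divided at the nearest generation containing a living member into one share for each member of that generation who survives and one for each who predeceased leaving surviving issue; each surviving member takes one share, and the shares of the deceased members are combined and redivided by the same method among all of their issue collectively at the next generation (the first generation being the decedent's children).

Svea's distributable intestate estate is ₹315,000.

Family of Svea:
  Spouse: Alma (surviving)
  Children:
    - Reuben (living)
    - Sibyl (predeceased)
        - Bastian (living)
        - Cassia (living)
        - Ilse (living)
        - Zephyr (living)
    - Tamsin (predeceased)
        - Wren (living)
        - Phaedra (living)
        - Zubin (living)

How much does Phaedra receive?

Alma takes one-fifth of ₹315,000 = ₹63,000. The remaining ₹252,000 passes to the descendants.
The descendants' portion (₹252,000) is divided at the children's generation into 3 shares of ₹84,000. Reuben takes ₹84,000. The 2 shares of the deceased (Sibyl and Tamsin) are combined into a pool of ₹168,000.
That pool (₹168,000) is divided at the grandchildren's generation equally among Bastian, Cassia, Ilse, Zephyr, Wren, Phaedra, and Zubin: ₹24,000 each.

Phaedra receives ₹24,000.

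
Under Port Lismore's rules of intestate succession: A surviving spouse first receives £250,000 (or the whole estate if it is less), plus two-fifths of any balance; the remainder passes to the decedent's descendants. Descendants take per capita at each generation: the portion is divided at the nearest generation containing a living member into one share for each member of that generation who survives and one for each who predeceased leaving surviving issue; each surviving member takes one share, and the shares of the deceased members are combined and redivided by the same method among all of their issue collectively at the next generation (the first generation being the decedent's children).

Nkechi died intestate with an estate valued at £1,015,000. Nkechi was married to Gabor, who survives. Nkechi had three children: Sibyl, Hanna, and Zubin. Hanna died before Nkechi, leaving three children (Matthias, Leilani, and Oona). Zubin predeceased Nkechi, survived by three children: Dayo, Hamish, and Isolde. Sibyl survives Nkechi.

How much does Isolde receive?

Isolde receives £51,000.

Gabor first takes £250,000, leaving a balance of £765,000. Gabor then takes two-fifths of the balance (£306,000), for a total of £556,000. The remaining £459,000 passes to the descendants.
The descendants' portion (£459,000) is divided at the children's generation into 3 shares of £153,000. Sibyl takes £153,000. The 2 shares of the deceased (Hanna and Zubin) are combined into a pool of £306,000.
That pool (£306,000) is divided at the grandchildren's generation equally among Matthias, Leilani, Oona, Dayo, Hamish, and Isolde: £51,000 each.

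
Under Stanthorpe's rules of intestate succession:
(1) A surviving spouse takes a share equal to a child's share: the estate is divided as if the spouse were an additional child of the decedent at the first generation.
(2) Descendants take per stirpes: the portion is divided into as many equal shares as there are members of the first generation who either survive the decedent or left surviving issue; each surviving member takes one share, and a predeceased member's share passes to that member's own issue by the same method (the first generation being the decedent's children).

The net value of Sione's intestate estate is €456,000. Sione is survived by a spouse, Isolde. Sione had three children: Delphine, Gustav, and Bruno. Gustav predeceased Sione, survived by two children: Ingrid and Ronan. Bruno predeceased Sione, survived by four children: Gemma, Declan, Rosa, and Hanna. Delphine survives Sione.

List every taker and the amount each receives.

The spouse counts as an additional share at the children's level, so there are 4 primary shares of €114,000. Isolde takes one such share (€114,000).
The children's combined portion (€342,000) is divided into 3 shares of €114,000: Delphine takes €114,000; Gustav's €114,000 share passes to Gustav's issue; Bruno's €114,000 share passes to Bruno's issue.
Gustav's share (€114,000) is divided into 2 shares of €57,000: Ingrid and Ronan each take €57,000.
Bruno's share (€114,000) is divided into 4 shares of €28,500: Gemma, Declan, Rosa, and Hanna each take €28,500.

Isolde: €114,000; Delphine: €114,000; Ingrid: €57,000; Ronan: €57,000; Gemma: €28,500; Declan: €28,500; Rosa: €28,500; Hanna: €28,500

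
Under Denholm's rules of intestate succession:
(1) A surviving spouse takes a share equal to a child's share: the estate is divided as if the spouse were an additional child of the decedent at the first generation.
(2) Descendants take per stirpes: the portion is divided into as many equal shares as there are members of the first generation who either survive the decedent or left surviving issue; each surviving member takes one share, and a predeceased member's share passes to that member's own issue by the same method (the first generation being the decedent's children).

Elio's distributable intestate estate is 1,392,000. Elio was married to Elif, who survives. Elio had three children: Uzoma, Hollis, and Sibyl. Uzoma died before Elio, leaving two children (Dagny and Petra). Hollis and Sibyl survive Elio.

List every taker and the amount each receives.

The spouse counts as an additional share at the children's level, so there are 4 primary shares of 348,000. Elif takes one such share (348,000).
The children's combined portion (1,044,000) is divided into 3 shares of 348,000: Hollis and Sibyl each take 348,000; Uzoma's 348,000 share passes to Uzoma's issue.
Uzoma's share (348,000) is divided into 2 shares of 174,000: Dagny and Petra each take 174,000.

Elif: 348,000; Dagny: 174,000; Petra: 174,000; Hollis: 348,000; Sibyl: 348,000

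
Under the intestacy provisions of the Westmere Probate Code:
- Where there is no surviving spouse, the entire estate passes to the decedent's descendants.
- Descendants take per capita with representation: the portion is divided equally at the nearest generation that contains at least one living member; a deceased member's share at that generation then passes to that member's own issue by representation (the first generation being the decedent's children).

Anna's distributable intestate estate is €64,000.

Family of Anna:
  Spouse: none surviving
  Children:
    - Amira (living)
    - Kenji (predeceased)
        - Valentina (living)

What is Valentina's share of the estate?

The entire €64,000 passes to the descendants.
That amount (€64,000) is divided into 2 shares of €32,000: Amira takes €32,000; Kenji's €32,000 share passes to Kenji's issue.
Kenji's share (€32,000) passes entirely to Valentina.

Valentina receives €32,000.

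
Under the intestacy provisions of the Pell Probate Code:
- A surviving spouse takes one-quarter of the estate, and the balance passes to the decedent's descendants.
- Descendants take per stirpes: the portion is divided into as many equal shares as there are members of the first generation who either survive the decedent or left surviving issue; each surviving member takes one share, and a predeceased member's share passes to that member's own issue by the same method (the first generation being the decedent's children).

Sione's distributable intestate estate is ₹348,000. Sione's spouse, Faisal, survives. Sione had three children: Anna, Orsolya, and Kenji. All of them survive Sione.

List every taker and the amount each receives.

Faisal: ₹87,000; Anna: ₹87,000; Orsolya: ₹87,000; Kenji: ₹87,000

Faisal takes one-quarter of ₹348,000 = ₹87,000. The remaining ₹261,000 passes to the descendants.
The descendants' portion (₹261,000) is divided into 3 shares of ₹87,000: Anna, Orsolya, and Kenji each take ₹87,000.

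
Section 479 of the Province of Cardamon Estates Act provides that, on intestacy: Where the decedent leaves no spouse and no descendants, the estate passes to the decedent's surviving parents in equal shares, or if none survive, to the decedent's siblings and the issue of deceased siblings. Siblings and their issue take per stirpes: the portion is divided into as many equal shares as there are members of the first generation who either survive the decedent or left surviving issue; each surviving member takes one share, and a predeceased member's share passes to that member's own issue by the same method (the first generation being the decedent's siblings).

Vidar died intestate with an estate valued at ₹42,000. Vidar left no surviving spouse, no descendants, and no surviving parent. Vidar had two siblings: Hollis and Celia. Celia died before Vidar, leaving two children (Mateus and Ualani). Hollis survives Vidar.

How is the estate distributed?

The entire ₹42,000 passes to the siblings and their issue.
That amount (₹42,000) is divided into 2 shares of ₹21,000: Hollis takes ₹21,000; Celia's ₹21,000 share passes to Celia's issue.
Celia's share (₹21,000) is divided into 2 shares of ₹10,500: Mateus and Ualani each take ₹10,500.

Hollis: ₹21,000; Mateus: ₹10,500; Ualani: ₹10,500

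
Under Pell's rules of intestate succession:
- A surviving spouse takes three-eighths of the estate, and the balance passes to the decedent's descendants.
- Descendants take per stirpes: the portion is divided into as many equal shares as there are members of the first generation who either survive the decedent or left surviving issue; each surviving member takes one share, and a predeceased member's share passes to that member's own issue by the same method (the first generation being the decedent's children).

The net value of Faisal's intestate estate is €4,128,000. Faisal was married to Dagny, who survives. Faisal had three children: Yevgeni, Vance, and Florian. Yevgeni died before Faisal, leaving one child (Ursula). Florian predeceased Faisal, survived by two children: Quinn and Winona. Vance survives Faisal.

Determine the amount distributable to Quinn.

Dagny takes three-eighths of €4,128,000 = €1,548,000. The remaining €2,580,000 passes to the descendants.
The descendants' portion (€2,580,000) is divided into 3 shares of €860,000: Vance takes €860,000; Yevgeni's €860,000 share passes to Yevgeni's issue; Florian's €860,000 share passes to Florian's issue.
Yevgeni's share (€860,000) passes entirely to Ursula.
Florian's share (€860,000) is divided into 2 shares of €430,000: Quinn and Winona each take €430,000.

Quinn receives €430,000.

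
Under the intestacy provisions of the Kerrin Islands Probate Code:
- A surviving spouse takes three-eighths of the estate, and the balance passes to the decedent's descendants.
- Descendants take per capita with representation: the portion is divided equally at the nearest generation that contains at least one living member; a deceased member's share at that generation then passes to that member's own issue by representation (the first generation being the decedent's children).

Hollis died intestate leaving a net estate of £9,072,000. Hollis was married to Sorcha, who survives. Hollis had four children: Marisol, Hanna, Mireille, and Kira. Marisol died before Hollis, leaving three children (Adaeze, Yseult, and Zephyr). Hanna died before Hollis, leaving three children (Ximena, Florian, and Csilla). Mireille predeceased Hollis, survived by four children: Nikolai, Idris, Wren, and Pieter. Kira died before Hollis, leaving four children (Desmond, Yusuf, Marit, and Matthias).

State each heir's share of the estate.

Sorcha takes three-eighths of £9,072,000 = £3,402,000. The remaining £5,670,000 passes to the descendants.
No child survives, so the initial division is made at the grandchildren's generation.
The descendants' portion (£5,670,000) is divided into 14 shares of £405,000: Adaeze, Yseult, Zephyr, Ximena, Florian, Csilla, Nikolai, Idris, Wren, Pieter, Desmond, Yusuf, Marit, and Matthias each take £405,000.

Sorcha: £3,402,000; Adaeze: £405,000; Yseult: £405,000; Zephyr: £405,000; Ximena: £405,000; Florian: £405,000; Csilla: £405,000; Nikolai: £405,000; Idris: £405,000; Wren: £405,000; Pieter: £405,000; Desmond: £405,000; Yusuf: £405,000; Marit: £405,000; Matthias: £405,000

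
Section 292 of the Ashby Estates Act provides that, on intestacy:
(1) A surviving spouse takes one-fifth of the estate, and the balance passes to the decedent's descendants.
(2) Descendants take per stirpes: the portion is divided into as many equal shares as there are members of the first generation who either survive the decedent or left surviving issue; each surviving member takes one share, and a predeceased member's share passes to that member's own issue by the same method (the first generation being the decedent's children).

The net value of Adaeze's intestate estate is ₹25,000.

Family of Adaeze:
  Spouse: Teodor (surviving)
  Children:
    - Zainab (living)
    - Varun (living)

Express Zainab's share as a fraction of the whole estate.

Teodor takes one-fifth of ₹25,000 = ₹5,000. The remaining ₹20,000 passes to the descendants.
The descendants' portion (₹20,000) is divided into 2 shares of ₹10,000: Zainab and Varun each take ₹10,000.

Zainab receives 2/5 of the estate.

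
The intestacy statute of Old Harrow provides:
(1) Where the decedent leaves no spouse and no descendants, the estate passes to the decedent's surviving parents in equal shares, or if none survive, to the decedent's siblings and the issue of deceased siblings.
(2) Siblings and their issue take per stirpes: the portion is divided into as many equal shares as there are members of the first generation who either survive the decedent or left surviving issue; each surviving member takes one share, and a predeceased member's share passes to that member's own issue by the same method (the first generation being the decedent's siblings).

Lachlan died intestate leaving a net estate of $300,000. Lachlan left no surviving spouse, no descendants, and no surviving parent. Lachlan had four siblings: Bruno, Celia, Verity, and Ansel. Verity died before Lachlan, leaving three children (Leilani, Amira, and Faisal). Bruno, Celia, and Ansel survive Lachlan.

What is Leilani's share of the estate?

Leilani receives $25,000.

The entire $300,000 passes to the siblings and their issue.
That amount ($300,000) is divided into 4 shares of $75,000: Bruno, Celia, and Ansel each take $75,000; Verity's $75,000 share passes to Verity's issue.
Verity's share ($75,000) is divided into 3 shares of $25,000: Leilani, Amira, and Faisal each take $25,000.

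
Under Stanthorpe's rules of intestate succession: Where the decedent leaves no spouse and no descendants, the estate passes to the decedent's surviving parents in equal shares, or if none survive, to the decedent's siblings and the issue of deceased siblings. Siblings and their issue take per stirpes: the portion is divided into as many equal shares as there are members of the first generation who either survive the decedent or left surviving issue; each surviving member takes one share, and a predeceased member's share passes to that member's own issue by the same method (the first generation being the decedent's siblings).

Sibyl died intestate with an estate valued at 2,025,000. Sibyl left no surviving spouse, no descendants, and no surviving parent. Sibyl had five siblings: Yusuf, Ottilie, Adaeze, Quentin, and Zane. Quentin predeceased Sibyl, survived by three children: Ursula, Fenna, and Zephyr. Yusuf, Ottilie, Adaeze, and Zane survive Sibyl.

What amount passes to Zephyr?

Zephyr receives 135,000.

The entire 2,025,000 passes to the siblings and their issue.
That amount (2,025,000) is divided into 5 shares of 405,000: Yusuf, Ottilie, Adaeze, and Zane each take 405,000; Quentin's 405,000 share passes to Quentin's issue.
Quentin's share (405,000) is divided into 3 shares of 135,000: Ursula, Fenna, and Zephyr each take 135,000.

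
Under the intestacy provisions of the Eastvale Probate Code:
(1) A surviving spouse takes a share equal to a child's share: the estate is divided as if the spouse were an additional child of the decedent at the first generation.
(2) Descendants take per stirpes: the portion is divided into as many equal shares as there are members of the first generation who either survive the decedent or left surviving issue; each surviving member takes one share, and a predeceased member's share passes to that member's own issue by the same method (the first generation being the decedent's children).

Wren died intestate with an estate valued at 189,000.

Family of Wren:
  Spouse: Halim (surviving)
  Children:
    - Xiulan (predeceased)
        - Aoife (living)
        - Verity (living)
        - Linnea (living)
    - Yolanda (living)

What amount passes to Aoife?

The spouse counts as an additional share at the children's level, so there are 3 primary shares of 63,000. Halim takes one such share (63,000).
The children's combined portion (126,000) is divided into 2 shares of 63,000: Yolanda takes 63,000; Xiulan's 63,000 share passes to Xiulan's issue.
Xiulan's share (63,000) is divided into 3 shares of 21,000: Aoife, Verity, and Linnea each take 21,000.

Aoife receives 21,000.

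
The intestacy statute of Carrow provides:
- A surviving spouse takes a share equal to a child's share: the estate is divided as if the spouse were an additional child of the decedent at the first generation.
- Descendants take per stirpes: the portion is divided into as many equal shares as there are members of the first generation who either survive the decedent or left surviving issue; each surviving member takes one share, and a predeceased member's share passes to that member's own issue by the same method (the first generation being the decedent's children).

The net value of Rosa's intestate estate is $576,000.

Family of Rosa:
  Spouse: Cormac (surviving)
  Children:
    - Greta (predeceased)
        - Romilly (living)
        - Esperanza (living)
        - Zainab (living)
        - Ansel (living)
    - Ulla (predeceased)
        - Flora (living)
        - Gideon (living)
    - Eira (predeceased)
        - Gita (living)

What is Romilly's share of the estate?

Romilly receives $36,000.

The spouse counts as an additional share at the children's level, so there are 4 primary shares of $144,000. Cormac takes one such share ($144,000).
The children's combined portion ($432,000) is divided into 3 shares of $144,000: Greta's $144,000 share passes to Greta's issue; Ulla's $144,000 share passes to Ulla's issue; Eira's $144,000 share passes to Eira's issue.
Greta's share ($144,000) is divided into 4 shares of $36,000: Romilly, Esperanza, Zainab, and Ansel each take $36,000.
Ulla's share ($144,000) is divided into 2 shares of $72,000: Flora and Gideon each take $72,000.
Eira's share ($144,000) passes entirely to Gita.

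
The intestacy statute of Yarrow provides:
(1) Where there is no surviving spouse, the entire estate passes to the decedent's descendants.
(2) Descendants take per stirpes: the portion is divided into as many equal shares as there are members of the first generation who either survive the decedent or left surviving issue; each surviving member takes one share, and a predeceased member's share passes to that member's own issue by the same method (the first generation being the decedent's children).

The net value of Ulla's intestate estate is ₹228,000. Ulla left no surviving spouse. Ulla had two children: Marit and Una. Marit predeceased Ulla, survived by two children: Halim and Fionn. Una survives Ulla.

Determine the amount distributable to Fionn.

The entire ₹228,000 passes to the descendants.
That amount (₹228,000) is divided into 2 shares of ₹114,000: Una takes ₹114,000; Marit's ₹114,000 share passes to Marit's issue.
Marit's share (₹114,000) is divided into 2 shares of ₹57,000: Halim and Fionn each take ₹57,000.

Fionn receives ₹57,000.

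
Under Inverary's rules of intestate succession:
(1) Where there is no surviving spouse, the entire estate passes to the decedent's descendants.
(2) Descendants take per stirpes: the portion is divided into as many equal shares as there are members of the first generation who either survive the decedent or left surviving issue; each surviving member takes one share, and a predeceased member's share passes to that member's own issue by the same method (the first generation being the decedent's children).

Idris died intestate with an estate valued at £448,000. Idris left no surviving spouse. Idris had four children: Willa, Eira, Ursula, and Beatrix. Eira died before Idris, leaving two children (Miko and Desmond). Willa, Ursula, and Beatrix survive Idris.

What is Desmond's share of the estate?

Desmond receives £56,000.

The entire £448,000 passes to the descendants.
That amount (£448,000) is divided into 4 shares of £112,000: Willa, Ursula, and Beatrix each take £112,000; Eira's £112,000 share passes to Eira's issue.
Eira's share (£112,000) is divided into 2 shares of £56,000: Miko and Desmond each take £56,000.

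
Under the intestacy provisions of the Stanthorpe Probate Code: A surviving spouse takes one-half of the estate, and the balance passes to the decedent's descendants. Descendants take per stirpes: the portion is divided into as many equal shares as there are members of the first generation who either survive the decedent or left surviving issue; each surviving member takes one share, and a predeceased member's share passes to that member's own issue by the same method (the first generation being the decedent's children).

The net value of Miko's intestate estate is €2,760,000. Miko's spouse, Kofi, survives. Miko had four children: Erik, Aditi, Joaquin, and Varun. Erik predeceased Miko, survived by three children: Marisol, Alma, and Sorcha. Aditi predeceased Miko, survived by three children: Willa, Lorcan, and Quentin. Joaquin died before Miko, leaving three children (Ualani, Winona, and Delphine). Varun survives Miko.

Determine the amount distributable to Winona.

Winona receives €115,000.

Kofi takes one-half of €2,760,000 = €1,380,000. The remaining €1,380,000 passes to the descendants.
The descendants' portion (€1,380,000) is divided into 4 shares of €345,000: Varun takes €345,000; Erik's €345,000 share passes to Erik's issue; Aditi's €345,000 share passes to Aditi's issue; Joaquin's €345,000 share passes to Joaquin's issue.
Erik's share (€345,000) is divided into 3 shares of €115,000: Marisol, Alma, and Sorcha each take €115,000.
Aditi's share (€345,000) is divided into 3 shares of €115,000: Willa, Lorcan, and Quentin each take €115,000.
Joaquin's share (€345,000) is divided into 3 shares of €115,000: Ualani, Winona, and Delphine each take €115,000.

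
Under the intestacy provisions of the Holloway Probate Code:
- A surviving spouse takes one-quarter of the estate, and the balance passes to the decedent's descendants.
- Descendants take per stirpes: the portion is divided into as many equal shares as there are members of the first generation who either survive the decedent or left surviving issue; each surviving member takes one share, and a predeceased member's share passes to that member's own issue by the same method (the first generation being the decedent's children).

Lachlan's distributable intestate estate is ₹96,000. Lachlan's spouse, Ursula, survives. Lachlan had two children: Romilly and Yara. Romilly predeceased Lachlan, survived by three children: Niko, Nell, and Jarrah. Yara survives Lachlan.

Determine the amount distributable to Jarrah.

Jarrah receives ₹12,000.

Ursula takes one-quarter of ₹96,000 = ₹24,000. The remaining ₹72,000 passes to the descendants.
The descendants' portion (₹72,000) is divided into 2 shares of ₹36,000: Yara takes ₹36,000; Romilly's ₹36,000 share passes to Romilly's issue.
Romilly's share (₹36,000) is divided into 3 shares of ₹12,000: Niko, Nell, and Jarrah each take ₹12,000.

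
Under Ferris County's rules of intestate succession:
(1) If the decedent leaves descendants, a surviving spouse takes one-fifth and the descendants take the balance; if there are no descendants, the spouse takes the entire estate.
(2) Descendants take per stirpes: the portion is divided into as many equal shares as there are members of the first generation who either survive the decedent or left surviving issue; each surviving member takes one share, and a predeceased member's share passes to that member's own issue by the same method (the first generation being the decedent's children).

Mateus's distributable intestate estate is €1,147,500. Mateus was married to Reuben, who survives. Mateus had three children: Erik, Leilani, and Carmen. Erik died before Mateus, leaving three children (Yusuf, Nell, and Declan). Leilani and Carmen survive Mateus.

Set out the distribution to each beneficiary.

Reuben takes one-fifth of €1,147,500 = €229,500. The remaining €918,000 passes to the descendants.
The descendants' portion (€918,000) is divided into 3 shares of €306,000: Leilani and Carmen each take €306,000; Erik's €306,000 share passes to Erik's issue.
Erik's share (€306,000) is divided into 3 shares of €102,000: Yusuf, Nell, and Declan each take €102,000.

Reuben: €229,500; Yusuf: €102,000; Nell: €102,000; Declan: €102,000; Leilani: €306,000; Carmen: €306,000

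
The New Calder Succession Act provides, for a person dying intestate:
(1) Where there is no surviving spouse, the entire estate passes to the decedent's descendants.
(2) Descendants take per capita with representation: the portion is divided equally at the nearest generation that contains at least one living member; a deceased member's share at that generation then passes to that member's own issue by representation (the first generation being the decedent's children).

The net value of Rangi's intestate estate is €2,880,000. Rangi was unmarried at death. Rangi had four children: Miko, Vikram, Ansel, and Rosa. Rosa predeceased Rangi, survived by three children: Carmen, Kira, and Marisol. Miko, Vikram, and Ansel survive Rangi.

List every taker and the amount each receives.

Miko: €720,000; Vikram: €720,000; Ansel: €720,000; Carmen: €240,000; Kira: €240,000; Marisol: €240,000

The entire €2,880,000 passes to the descendants.
That amount (€2,880,000) is divided into 4 shares of €720,000: Miko, Vikram, and Ansel each take €720,000; Rosa's €720,000 share passes to Rosa's issue.
Rosa's share (€720,000) is divided into 3 shares of €240,000: Carmen, Kira, and Marisol each take €240,000.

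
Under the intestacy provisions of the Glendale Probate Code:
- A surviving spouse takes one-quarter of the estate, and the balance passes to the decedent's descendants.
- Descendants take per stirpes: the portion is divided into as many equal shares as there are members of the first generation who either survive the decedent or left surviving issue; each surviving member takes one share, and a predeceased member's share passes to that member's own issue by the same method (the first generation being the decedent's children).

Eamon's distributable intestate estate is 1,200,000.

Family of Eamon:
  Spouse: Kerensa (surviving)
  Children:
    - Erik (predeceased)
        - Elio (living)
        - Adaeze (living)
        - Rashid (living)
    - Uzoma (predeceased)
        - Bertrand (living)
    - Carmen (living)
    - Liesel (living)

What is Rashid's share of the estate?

Rashid receives 75,000.

Kerensa takes one-quarter of 1,200,000 = 300,000. The remaining 900,000 passes to the descendants.
The descendants' portion (900,000) is divided into 4 shares of 225,000: Carmen and Liesel each take 225,000; Erik's 225,000 share passes to Erik's issue; Uzoma's 225,000 share passes to Uzoma's issue.
Erik's share (225,000) is divided into 3 shares of 75,000: Elio, Adaeze, and Rashid each take 75,000.
Uzoma's share (225,000) passes entirely to Bertrand.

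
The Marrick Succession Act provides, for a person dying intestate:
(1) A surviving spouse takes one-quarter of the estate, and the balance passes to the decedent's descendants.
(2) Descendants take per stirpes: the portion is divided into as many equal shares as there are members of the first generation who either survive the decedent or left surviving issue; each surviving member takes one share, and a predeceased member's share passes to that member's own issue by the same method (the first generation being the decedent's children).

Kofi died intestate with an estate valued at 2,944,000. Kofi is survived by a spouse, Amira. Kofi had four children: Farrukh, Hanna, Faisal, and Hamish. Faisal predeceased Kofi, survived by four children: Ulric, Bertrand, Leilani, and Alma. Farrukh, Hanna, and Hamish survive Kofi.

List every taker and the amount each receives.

Amira: 736,000; Farrukh: 552,000; Hanna: 552,000; Ulric: 138,000; Bertrand: 138,000; Leilani: 138,000; Alma: 138,000; Hamish: 552,000

Amira takes one-quarter of 2,944,000 = 736,000. The remaining 2,208,000 passes to the descendants.
The descendants' portion (2,208,000) is divided into 4 shares of 552,000: Farrukh, Hanna, and Hamish each take 552,000; Faisal's 552,000 share passes to Faisal's issue.
Faisal's share (552,000) is divided into 4 shares of 138,000: Ulric, Bertrand, Leilani, and Alma each take 138,000.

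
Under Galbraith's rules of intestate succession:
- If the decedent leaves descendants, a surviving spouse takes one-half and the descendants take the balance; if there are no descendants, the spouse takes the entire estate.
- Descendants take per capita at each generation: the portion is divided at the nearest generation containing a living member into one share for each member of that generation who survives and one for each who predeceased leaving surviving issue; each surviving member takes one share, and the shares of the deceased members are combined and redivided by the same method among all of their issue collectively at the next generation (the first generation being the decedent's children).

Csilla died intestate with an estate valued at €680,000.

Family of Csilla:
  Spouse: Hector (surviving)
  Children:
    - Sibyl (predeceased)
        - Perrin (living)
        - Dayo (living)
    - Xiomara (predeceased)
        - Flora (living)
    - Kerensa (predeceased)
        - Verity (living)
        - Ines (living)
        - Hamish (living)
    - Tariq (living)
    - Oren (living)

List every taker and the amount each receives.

Hector: €340,000; Perrin: €34,000; Dayo: €34,000; Flora: €34,000; Verity: €34,000; Ines: €34,000; Hamish: €34,000; Tariq: €68,000; Oren: €68,000

Hector takes one-half of €680,000 = €340,000. The remaining €340,000 passes to the descendants.
The descendants' portion (€340,000) is divided at the children's generation into 5 shares of €68,000. Tariq and Oren each take €68,000. The 3 shares of the deceased (Sibyl, Xiomara, and Kerensa) are combined into a pool of €204,000.
That pool (€204,000) is divided at the grandchildren's generation equally among Perrin, Dayo, Flora, Verity, Ines, and Hamish: €34,000 each.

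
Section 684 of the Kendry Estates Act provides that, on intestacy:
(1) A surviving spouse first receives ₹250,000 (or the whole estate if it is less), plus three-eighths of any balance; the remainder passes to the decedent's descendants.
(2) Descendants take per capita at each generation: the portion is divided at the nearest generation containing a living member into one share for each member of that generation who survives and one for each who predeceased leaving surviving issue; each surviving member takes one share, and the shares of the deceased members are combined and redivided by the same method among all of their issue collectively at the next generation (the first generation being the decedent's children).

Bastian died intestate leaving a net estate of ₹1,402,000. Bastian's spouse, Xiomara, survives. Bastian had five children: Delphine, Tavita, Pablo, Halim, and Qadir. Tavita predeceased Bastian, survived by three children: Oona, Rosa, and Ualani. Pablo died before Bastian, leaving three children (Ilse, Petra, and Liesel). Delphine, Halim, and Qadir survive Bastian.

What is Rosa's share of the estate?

Xiomara first takes ₹250,000, leaving a balance of ₹1,152,000. Xiomara then takes three-eighths of the balance (₹432,000), for a total of ₹682,000. The remaining ₹720,000 passes to the descendants.
The descendants' portion (₹720,000) is divided at the children's generation into 5 shares of ₹144,000. Delphine, Halim, and Qadir each take ₹144,000. The 2 shares of the deceased (Tavita and Pablo) are combined into a pool of ₹288,000.
That pool (₹288,000) is divided at the grandchildren's generation equally among Oona, Rosa, Ualani, Ilse, Petra, and Liesel: ₹48,000 each.

Rosa receives ₹48,000.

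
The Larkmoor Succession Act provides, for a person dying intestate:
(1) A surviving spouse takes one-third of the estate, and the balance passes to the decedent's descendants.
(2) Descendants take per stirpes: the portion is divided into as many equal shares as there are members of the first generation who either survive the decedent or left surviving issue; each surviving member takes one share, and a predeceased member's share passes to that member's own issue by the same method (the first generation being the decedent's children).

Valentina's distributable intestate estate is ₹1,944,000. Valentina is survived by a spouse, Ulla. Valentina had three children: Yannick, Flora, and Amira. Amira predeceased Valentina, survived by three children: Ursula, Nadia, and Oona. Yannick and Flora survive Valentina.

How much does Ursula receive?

Ulla takes one-third of ₹1,944,000 = ₹648,000. The remaining ₹1,296,000 passes to the descendants.
The descendants' portion (₹1,296,000) is divided into 3 shares of ₹432,000: Yannick and Flora each take ₹432,000; Amira's ₹432,000 share passes to Amira's issue.
Amira's share (₹432,000) is divided into 3 shares of ₹144,000: Ursula, Nadia, and Oona each take ₹144,000.

Ursula receives ₹144,000.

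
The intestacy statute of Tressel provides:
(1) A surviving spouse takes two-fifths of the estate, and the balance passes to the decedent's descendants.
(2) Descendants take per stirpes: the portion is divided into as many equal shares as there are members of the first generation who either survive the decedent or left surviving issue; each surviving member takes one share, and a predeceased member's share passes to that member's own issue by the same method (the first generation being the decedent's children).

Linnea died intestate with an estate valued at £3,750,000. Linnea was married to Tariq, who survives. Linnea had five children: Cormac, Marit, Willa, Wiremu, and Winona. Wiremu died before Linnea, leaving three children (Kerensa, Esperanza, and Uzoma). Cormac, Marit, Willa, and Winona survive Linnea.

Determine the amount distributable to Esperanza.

Esperanza receives £150,000.

Tariq takes two-fifths of £3,750,000 = £1,500,000. The remaining £2,250,000 passes to the descendants.
The descendants' portion (£2,250,000) is divided into 5 shares of £450,000: Cormac, Marit, Willa, and Winona each take £450,000; Wiremu's £450,000 share passes to Wiremu's issue.
Wiremu's share (£450,000) is divided into 3 shares of £150,000: Kerensa, Esperanza, and Uzoma each take £150,000.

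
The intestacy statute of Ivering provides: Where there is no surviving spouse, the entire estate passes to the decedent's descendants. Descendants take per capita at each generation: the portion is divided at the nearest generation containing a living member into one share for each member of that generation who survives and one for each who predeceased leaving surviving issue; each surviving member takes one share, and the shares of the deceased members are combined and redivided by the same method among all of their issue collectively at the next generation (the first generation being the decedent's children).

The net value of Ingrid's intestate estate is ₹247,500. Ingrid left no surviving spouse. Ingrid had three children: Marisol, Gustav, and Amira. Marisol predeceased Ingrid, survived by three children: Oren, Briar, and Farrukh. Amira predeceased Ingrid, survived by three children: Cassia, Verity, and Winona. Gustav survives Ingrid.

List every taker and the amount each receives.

Oren: ₹27,500; Briar: ₹27,500; Farrukh: ₹27,500; Gustav: ₹82,500; Cassia: ₹27,500; Verity: ₹27,500; Winona: ₹27,500

The entire ₹247,500 passes to the descendants.
That amount (₹247,500) is divided at the children's generation into 3 shares of ₹82,500. Gustav takes ₹82,500. The 2 shares of the deceased (Marisol and Amira) are combined into a pool of ₹165,000.
That pool (₹165,000) is divided at the grandchildren's generation equally among Oren, Briar, Farrukh, Cassia, Verity, and Winona: ₹27,500 each.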